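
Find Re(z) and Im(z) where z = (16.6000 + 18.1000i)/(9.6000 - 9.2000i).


Multiply by conjugate: (16.6000 + 18.1000i)(9.6000 + 9.2000i) / (9.6^2 + (-9.2)^2)
Numerator real = 16.6*9.6 + 18.1*(-9.2) = -7.16
Numerator imag = 18.1*9.6 - 16.6*(-9.2) = 326.48
Denominator = 176.8
Re(z) = -7.16/176.8 = -0.0405
Im(z) = 326.48/176.8 = 1.8466

Re(z) = -0.0405, Im(z) = 1.8466


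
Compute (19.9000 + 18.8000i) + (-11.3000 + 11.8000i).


Real: 19.9 - 11.3 = 8.6
Imag: 18.8 + 11.8 = 30.6

8.6000 + 30.6000i


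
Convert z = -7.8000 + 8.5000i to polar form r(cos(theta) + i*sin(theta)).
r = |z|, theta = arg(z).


r = sqrt(60.84+72.25) = sqrt(133.09) = 11.5365
theta = atan2(8.5, -7.8) = 132.5410 degrees

r = 11.5365, theta = 132.5410 degrees


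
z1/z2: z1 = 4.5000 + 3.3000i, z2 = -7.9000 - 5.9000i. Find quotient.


Conjugate of z2 = -7.9000 + 5.9000i
Numerator: (4.5000 + 3.3000i)(-7.9000 + 5.9000i) = -55.0200 + 0.4800i
Denominator: (-7.9)^2 + (-5.9)^2 = 97.22
Result = (-55.0200 + 0.4800i)/97.22

-0.5659 + 0.0049i


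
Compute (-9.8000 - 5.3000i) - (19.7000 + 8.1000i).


Real: -9.8 - 19.7 = -29.5
Imag: -5.3 - 8.1 = -13.4

-29.5000 - 13.4000i


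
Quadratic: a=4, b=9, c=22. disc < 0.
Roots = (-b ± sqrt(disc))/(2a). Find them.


disc = 9^2 - 4*4*22 = 81 - 352 = -271
sqrt(|disc|) = sqrt(271) = 16.4621
Real part = -9/(2*4) = -1.1250
Imag part = 16.4621/(2*4) = 2.0578

-1.1250 ± 2.0578i


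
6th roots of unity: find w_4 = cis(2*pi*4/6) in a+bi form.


Angle = 360*4/6 = 240°
a = cos(240°) = -0.5000
b = sin(240°) = -0.8660

-0.5000 - 0.8660i


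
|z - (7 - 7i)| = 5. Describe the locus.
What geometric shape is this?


|z - z0| = r is a circle with center z0 and radius r.
Center = (7, -7), radius = 5

Circle with center (7, -7) and radius 5


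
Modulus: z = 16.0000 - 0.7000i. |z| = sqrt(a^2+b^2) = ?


|z| = sqrt(16^2 + (-0.7)^2) = sqrt(256 + 0.49) = sqrt(256.49) = 16.0153

|z| = 16.0153


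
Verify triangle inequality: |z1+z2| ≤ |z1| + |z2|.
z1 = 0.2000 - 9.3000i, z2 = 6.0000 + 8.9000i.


|z1| = sqrt(0.2^2 + (-9.3)^2) = sqrt(86.53) = 9.3022
|z2| = sqrt(6^2 + 8.9^2) = sqrt(115.21) = 10.7336
z1+z2 = 6.2000 - 0.4000i
|z1+z2| = sqrt(38.6) = 6.2129
|z1|+|z2| = 9.3022 + 10.7336 = 20.0358

|z1+z2| = 6.2129 ≤ |z1|+|z2| = 20.0358 (verified)


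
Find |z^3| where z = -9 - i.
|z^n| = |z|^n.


|z| = sqrt(81+1) = sqrt(82) = 9.0554
|z^3| = |z|^3 = (sqrt(82))^3 = 82*sqrt(82)

|z^3| = 82*sqrt(82) ≈ 742.5416


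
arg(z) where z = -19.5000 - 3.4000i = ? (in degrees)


Re = -19.5, Im = -3.4
arg = atan2(-3.4, -19.5) = -170.1094 degrees

arg(z) = -170.1094 degrees


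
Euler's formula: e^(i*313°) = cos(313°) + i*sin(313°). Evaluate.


cos(313°) = 0.6820
sin(313°) = -0.7314

e^(i*313°) = 0.6820 - 0.7314i


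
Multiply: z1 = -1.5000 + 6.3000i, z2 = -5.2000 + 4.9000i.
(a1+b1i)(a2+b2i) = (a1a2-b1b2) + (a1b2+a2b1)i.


Real = -1.5*(-5.2) - 6.3*4.9 = 7.8 - 30.87 = -23.07
Imag = -1.5*4.9 - (5.2)*6.3 = -7.35 - (32.76) = -40.11

-23.0700 - 40.1100i


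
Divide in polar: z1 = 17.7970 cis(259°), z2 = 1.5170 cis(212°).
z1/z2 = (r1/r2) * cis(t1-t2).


r = 17.7970 / 1.5170 = 11.7317
theta = 259° - 212° = 47° = 47° (mod 360)

11.7317 cis(47°)


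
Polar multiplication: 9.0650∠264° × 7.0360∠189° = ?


r = 9.0650 * 7.0360 = 63.7813
theta = 264° + 189° = 453° = 93° (mod 360)

63.7813 cis(93°)


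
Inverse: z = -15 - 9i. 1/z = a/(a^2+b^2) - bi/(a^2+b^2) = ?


|z|^2 = 225+81 = 306
1/z = (-15 + 9i)/306

1/z = -0.0490 + 0.0294i


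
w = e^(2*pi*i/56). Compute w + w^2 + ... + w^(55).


With w = e^(2*pi*i/56), all 56 of the 56th roots of unity w^0 = 1, w, ..., w^(55) sum to 0: 1 + w + ... + w^(55) = (1 - w^56)/(1 - w) = 0 since w^56 = 1, w ≠ 1.
Removing the root 1: w + w^2 + ... + w^(55) = 0 - 1 = -1

Sum = -1


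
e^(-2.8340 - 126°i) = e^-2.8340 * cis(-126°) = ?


e^-2.8340 = 0.058777
cos(-126°) = -0.5878
sin(-126°) = -0.809
Real = 0.058777*(-0.5878) = -0.0345
Imag = 0.058777*(-0.809) = -0.0476

-0.0345 - 0.0476i


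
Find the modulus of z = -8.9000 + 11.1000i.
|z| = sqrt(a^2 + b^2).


|z| = sqrt((-8.9)^2 + 11.1^2) = sqrt(79.21 + 123.21) = sqrt(202.42) = 14.2274

|z| = 14.2274


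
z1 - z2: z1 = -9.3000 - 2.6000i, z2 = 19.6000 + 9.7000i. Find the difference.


Real: -9.3 - 19.6 = -28.9
Imag: -2.6 - 9.7 = -12.3

-28.9000 - 12.3000i


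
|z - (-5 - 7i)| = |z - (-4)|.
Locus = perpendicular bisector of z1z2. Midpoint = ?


Equal distances means the locus is the perpendicular bisector of z1 and z2.
Midpoint = ((-5+(-4))/2, (-7+0)/2) = (-4.5000, -3.5000)

Perpendicular bisector through (-4.5000, -3.5000)


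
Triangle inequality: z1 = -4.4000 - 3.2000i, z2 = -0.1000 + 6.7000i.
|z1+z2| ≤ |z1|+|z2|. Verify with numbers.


|z1| = sqrt((-4.4)^2 + (-3.2)^2) = sqrt(29.6) = 5.4406
|z2| = sqrt((-0.1)^2 + 6.7^2) = sqrt(44.9) = 6.7007
z1+z2 = -4.5000 + 3.5000i
|z1+z2| = sqrt(32.5) = 5.7009
|z1|+|z2| = 5.4406 + 6.7007 = 12.1413

|z1+z2| = 5.7009 ≤ |z1|+|z2| = 12.1413 (verified)


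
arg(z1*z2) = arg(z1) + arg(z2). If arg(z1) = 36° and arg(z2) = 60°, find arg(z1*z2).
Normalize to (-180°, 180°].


arg(z1*z2) = 36° + 60° = 96°
Normalized to (-180°, 180°]: 96°

96°


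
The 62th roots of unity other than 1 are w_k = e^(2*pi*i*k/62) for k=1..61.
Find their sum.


With w = e^(2*pi*i/62), all 62 of the 62th roots of unity w^0 = 1, w, ..., w^(61) sum to 0: 1 + w + ... + w^(61) = (1 - w^62)/(1 - w) = 0 since w^62 = 1, w ≠ 1.
Removing the root 1: w + w^2 + ... + w^(61) = 0 - 1 = -1

Sum = -1


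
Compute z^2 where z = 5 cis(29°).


r^2 = 5^2 = 25
n*theta = 2*29° = 58° = 58° (mod 360)
a = 25*cos(58°) = 13.2480
b = 25*sin(58°) = 21.2012

25 cis(58°) = 13.2480 + 21.2012i


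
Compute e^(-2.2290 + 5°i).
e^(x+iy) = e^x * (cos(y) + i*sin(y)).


e^-2.2290 = 0.1076
cos(5°) = 0.9962
sin(5°) = 0.0872
Real = 0.1076*0.9962 = 0.1072
Imag = 0.1076*0.0872 = 0.0094

0.1072 + 0.0094i


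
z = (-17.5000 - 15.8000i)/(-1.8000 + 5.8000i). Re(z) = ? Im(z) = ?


Multiply by conjugate: (-17.5000 - 15.8000i)(-1.8000 - 5.8000i) / ((-1.8)^2 + 5.8^2)
Numerator real = -17.5*(-1.8) - (15.8)*5.8 = -60.14
Numerator imag = -15.8*(-1.8) - (-17.5)*5.8 = 129.94
Denominator = 36.88
Re(z) = -60.14/36.88 = -1.6307
Im(z) = 129.94/36.88 = 3.5233

Re(z) = -1.6307, Im(z) = 3.5233


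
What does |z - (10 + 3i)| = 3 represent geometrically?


|z - z0| = r is a circle with center z0 and radius r.
Center = (10, 3), radius = 3

Circle with center (10, 3) and radius 3


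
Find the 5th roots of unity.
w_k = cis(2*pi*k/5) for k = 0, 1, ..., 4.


The 5th roots of unity are cis(360k/5°) for k=0..4
Angle step = 360/5 = 72°
Primitive root: cis(72°)
Primitive root = 0.3090 + 0.9511i

5 roots at angles: 0°, 72°, 144°, 216°, 288°


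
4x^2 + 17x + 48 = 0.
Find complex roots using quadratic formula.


disc = 17^2 - 4*4*48 = 289 - 768 = -479
sqrt(|disc|) = sqrt(479) = 21.8861
Real part = -17/(2*4) = -2.1250
Imag part = 21.8861/(2*4) = 2.7358

-2.1250 ± 2.7358i


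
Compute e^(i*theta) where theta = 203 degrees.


cos(203°) = -0.9205
sin(203°) = -0.3907

e^(i*203°) = -0.9205 - 0.3907i


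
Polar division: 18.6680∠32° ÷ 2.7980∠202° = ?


r = 18.6680 / 2.7980 = 6.6719
theta = 32° - 202° = -170° = 190° (mod 360)

6.6719 cis(190°)


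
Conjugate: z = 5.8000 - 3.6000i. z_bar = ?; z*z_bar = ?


z_bar = 5.8000 + 3.6000i
z*z_bar = 5.8^2 + (-3.6)^2 = 33.64 + 12.96 = 46.6

z_bar = 5.8000 + 3.6000i, z*z_bar = 46.6


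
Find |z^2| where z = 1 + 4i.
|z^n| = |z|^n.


|z| = sqrt(1+16) = sqrt(17) = 4.1231
|z^2| = |z|^2 = (sqrt(17))^2 = 17

|z^2| = 17


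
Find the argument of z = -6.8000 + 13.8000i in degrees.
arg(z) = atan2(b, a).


Re = -6.8, Im = 13.8
arg = atan2(13.8, -6.8) = 116.2319 degrees

arg(z) = 116.2319 degrees


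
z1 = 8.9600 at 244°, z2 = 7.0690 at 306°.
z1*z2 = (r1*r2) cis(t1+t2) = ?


r = 8.9600 * 7.0690 = 63.3382
theta = 244° + 306° = 550° = 190° (mod 360)

63.3382 cis(190°)


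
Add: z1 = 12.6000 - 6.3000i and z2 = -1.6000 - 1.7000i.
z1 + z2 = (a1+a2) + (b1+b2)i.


Real: 12.6 - 1.6 = 11
Imag: -6.3 - 1.7 = -8

11.0000 - 8.0000i


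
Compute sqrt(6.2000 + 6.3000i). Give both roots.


|z| = sqrt(38.44+39.69) = 8.8391
sqrt((|z|+a)/2) = sqrt((8.8391+6.2)/2) = sqrt(7.5196) = 2.7422
sqrt((|z|-a)/2) = sqrt((8.8391-6.2)/2) = sqrt(1.3196) = 1.1487

±(2.7422 + 1.1487i) i.e. 2.7422 + 1.1487i and -2.7422 - 1.1487i


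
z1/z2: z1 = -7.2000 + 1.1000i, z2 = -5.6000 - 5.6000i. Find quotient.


Conjugate of z2 = -5.6000 + 5.6000i
Numerator: (-7.2000 + 1.1000i)(-5.6000 + 5.6000i) = 34.1600 - 46.4800i
Denominator: (-5.6)^2 + (-5.6)^2 = 62.72
Result = (34.1600 - 46.4800i)/62.72

0.5446 - 0.7411i


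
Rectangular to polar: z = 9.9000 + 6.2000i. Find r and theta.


r = sqrt(98.01+38.44) = sqrt(136.45) = 11.6812
theta = atan2(6.2, 9.9) = 32.0574 degrees

r = 11.6812, theta = 32.0574 degrees


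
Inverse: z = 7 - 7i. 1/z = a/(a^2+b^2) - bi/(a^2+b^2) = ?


|z|^2 = 49+49 = 98
1/z = (7 + 7i)/98

1/z = 0.0714 + 0.0714i


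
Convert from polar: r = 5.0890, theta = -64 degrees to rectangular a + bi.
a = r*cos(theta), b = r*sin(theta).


a = 5.0890*cos(-64°) = 5.0890*0.43837 = 2.2309
b = 5.0890*sin(-64°) = 5.0890*(-0.8988) = -4.5740

2.2309 - 4.5740i


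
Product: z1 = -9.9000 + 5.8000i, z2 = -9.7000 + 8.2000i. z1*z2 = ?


Real = -9.9*(-9.7) - 5.8*8.2 = 96.03 - 47.56 = 48.47
Imag = -9.9*8.2 - (9.7)*5.8 = -81.18 - (56.26) = -137.44

48.4700 - 137.4400i


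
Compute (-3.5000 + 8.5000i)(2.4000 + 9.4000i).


Real = -3.5*2.4 - 8.5*9.4 = -8.4 - 79.9 = -88.3
Imag = -3.5*9.4 + 2.4*8.5 = -32.9 + 20.4 = -12.5

-88.3000 - 12.5000i


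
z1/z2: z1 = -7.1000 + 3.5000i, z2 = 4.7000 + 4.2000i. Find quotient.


Conjugate of z2 = 4.7000 - 4.2000i
Numerator: (-7.1000 + 3.5000i)(4.7000 - 4.2000i) = -18.6700 + 46.2700i
Denominator: 4.7^2 + 4.2^2 = 39.73
Result = (-18.6700 + 46.2700i)/39.73

-0.4699 + 1.1646i


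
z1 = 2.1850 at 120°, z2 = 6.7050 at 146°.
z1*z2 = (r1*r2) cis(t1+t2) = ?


r = 2.1850 * 6.7050 = 14.6504
theta = 120° + 146° = 266° = 266° (mod 360)

14.6504 cis(266°)


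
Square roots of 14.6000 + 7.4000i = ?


|z| = sqrt(213.16+54.76) = 16.3683
sqrt((|z|+a)/2) = sqrt((16.3683+14.6)/2) = sqrt(15.4841) = 3.9350
sqrt((|z|-a)/2) = sqrt((16.3683-14.6)/2) = sqrt(0.8841) = 0.9403

±(3.9350 + 0.9403i) i.e. 3.9350 + 0.9403i and -3.9350 - 0.9403i


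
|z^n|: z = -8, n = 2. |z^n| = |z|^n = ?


|z| = sqrt(64+0) = sqrt(64) = 8
|z^2| = |z|^2 = 8^2 = 64

|z^2| = 64


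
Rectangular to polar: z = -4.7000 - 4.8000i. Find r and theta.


r = sqrt(22.09+23.04) = sqrt(45.13) = 6.7179
theta = atan2(-4.8, -4.7) = -134.3969 degrees

r = 6.7179, theta = -134.3969 degrees


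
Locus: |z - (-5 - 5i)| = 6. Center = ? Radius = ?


|z - z0| = r is a circle with center z0 and radius r.
Center = (-5, -5), radius = 6

Circle with center (-5, -5) and radius 6


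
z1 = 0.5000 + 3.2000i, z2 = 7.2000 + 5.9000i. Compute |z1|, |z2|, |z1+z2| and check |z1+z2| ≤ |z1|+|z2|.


|z1| = sqrt(0.5^2 + 3.2^2) = sqrt(10.49) = 3.2388
|z2| = sqrt(7.2^2 + 5.9^2) = sqrt(86.65) = 9.3086
z1+z2 = 7.7000 + 9.1000i
|z1+z2| = sqrt(142.1) = 11.9206
|z1|+|z2| = 3.2388 + 9.3086 = 12.5474

|z1+z2| = 11.9206 ≤ |z1|+|z2| = 12.5474 (verified)


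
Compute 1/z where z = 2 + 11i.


|z|^2 = 4+121 = 125
1/z = (2 - 11i)/125

1/z = 0.0160 - 0.0880i


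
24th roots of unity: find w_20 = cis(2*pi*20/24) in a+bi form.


Angle = 360*20/24 = 300°
a = cos(300°) = 0.5000
b = sin(300°) = -0.8660

0.5000 - 0.8660i


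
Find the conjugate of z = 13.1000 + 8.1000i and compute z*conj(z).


z_bar = 13.1000 - 8.1000i
z*z_bar = 13.1^2 + 8.1^2 = 171.61 + 65.61 = 237.22

z_bar = 13.1000 - 8.1000i, z*z_bar = 237.22


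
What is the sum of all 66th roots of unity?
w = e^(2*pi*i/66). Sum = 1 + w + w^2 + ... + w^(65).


The sum of all 66th roots of unity is 0.
Geometric series: (1 - w^66)/(1 - w) = (1-1)/(1-w) = 0 since w^66 = 1, w ≠ 1.
Alternatively: coefficient of z^65 in z^66 - 1 is 0.

0


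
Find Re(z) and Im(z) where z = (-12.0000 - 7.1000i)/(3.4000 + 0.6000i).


Multiply by conjugate: (-12.0000 - 7.1000i)(3.4000 - 0.6000i) / (3.4^2 + 0.6^2)
Numerator real = -12*3.4 - (7.1)*0.6 = -45.06
Numerator imag = -7.1*3.4 - (-12)*0.6 = -16.94
Denominator = 11.92
Re(z) = -45.06/11.92 = -3.7802
Im(z) = -16.94/11.92 = -1.4211

Re(z) = -3.7802, Im(z) = -1.4211


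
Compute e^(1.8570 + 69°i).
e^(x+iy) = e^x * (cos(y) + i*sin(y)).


e^1.8570 = 6.4045
cos(69°) = 0.35837
sin(69°) = 0.93358
Real = 6.4045*0.35837 = 2.2952
Imag = 6.4045*0.93358 = 5.9791

2.2952 + 5.9791i


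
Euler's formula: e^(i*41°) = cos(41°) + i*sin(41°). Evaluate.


cos(41°) = 0.7547
sin(41°) = 0.6561

e^(i*41°) = 0.7547 + 0.6561i


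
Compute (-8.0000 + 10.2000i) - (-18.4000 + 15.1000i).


Real: -8 + 18.4 = 10.4
Imag: 10.2 - 15.1 = -4.9

10.4000 - 4.9000i


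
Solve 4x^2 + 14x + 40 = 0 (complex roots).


disc = 14^2 - 4*4*40 = 196 - 640 = -444
sqrt(|disc|) = sqrt(444) = 21.0713
Real part = -14/(2*4) = -1.7500
Imag part = 21.0713/(2*4) = 2.6339

-1.7500 ± 2.6339i


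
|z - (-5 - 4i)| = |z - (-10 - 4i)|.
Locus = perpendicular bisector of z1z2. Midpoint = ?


Equal distances means the locus is the perpendicular bisector of z1 and z2.
Midpoint = ((-5+(-10))/2, (-4+(-4))/2) = (-7.5000, -4.0000)

Perpendicular bisector through (-7.5000, -4.0000)


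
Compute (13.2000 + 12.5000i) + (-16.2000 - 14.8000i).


Real: 13.2 - 16.2 = -3
Imag: 12.5 - 14.8 = -2.3

-3.0000 - 2.3000i


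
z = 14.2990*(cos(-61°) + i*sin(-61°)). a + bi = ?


a = 14.2990*cos(-61°) = 14.2990*0.48481 = 6.9323
b = 14.2990*sin(-61°) = 14.2990*(-0.87462) = -12.5062

6.9323 - 12.5062i


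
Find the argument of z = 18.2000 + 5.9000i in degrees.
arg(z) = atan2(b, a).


Re = 18.2, Im = 5.9
arg = atan2(5.9, 18.2) = 17.9614 degrees

arg(z) = 17.9614 degrees


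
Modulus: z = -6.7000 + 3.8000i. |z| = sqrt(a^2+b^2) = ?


|z| = sqrt((-6.7)^2 + 3.8^2) = sqrt(44.89 + 14.44) = sqrt(59.33) = 7.7026

|z| = 7.7026


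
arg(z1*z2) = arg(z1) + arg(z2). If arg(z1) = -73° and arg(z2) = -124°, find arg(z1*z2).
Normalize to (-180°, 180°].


arg(z1*z2) = -73° - 124° = -197°
Normalized to (-180°, 180°]: 163°

163°


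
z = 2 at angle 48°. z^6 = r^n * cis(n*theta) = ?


r^6 = 2^6 = 64
n*theta = 6*48° = 288° = 288° (mod 360)
a = 64*cos(288°) = 19.7771
b = 64*sin(288°) = -60.8676

64 cis(288°) = 19.7771 - 60.8676i


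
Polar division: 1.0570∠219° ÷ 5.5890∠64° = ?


r = 1.0570 / 5.5890 = 0.1891
theta = 219° - 64° = 155° = 155° (mod 360)

0.1891 cis(155°)


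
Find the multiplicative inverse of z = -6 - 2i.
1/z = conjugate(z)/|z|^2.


|z|^2 = 36+4 = 40
1/z = (-6 + 2i)/40

1/z = -0.1500 + 0.0500i


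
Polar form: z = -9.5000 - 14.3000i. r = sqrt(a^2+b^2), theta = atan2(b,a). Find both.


r = sqrt(90.25+204.49) = sqrt(294.74) = 17.1680
theta = atan2(-14.3, -9.5) = -123.5975 degrees

r = 17.1680, theta = -123.5975 degrees


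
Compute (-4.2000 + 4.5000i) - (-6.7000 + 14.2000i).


Real: -4.2 + 6.7 = 2.5
Imag: 4.5 - 14.2 = -9.7

2.5000 - 9.7000i


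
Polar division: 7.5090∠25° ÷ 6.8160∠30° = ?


r = 7.5090 / 6.8160 = 1.1017
theta = 25° - 30° = -5° = 355° (mod 360)

1.1017 cis(355°)


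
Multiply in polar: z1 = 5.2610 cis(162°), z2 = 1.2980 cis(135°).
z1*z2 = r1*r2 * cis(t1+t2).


r = 5.2610 * 1.2980 = 6.8288
theta = 162° + 135° = 297° = 297° (mod 360)

6.8288 cis(297°)


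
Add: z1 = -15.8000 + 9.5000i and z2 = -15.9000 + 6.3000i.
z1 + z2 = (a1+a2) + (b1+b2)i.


Real: -15.8 - 15.9 = -31.7
Imag: 9.5 + 6.3 = 15.8

-31.7000 + 15.8000i


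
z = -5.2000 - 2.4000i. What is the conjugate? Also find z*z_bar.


z_bar = -5.2000 + 2.4000i
z*z_bar = (-5.2)^2 + (-2.4)^2 = 27.04 + 5.76 = 32.8

z_bar = -5.2000 + 2.4000i, z*z_bar = 32.8


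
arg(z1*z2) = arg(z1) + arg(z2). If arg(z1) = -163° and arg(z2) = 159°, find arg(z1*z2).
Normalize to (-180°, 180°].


arg(z1*z2) = -163° + 159° = -4°
Normalized to (-180°, 180°]: -4°

-4°


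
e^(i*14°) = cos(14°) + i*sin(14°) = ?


cos(14°) = 0.9703
sin(14°) = 0.2419

e^(i*14°) = 0.9703 + 0.2419i


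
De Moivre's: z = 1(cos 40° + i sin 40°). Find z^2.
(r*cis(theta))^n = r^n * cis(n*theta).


r^2 = 1^2 = 1
n*theta = 2*40° = 80° = 80° (mod 360)
a = 1*cos(80°) = 0.1736
b = 1*sin(80°) = 0.9848

1 cis(80°) = 0.1736 + 0.9848i


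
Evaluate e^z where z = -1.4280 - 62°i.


e^-1.4280 = 0.2398
cos(-62°) = 0.4695
sin(-62°) = -0.8829
Real = 0.2398*0.4695 = 0.1126
Imag = 0.2398*(-0.8829) = -0.2117

0.1126 - 0.2117i


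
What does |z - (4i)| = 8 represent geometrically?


|z - z0| = r is a circle with center z0 and radius r.
Center = (0, 4), radius = 8

Circle with center (0, 4) and radius 8


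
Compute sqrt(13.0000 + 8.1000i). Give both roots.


|z| = sqrt(169+65.61) = 15.3170
sqrt((|z|+a)/2) = sqrt((15.3170+13)/2) = sqrt(14.1585) = 3.7628
sqrt((|z|-a)/2) = sqrt((15.3170-13)/2) = sqrt(1.1585) = 1.0763

±(3.7628 + 1.0763i) i.e. 3.7628 + 1.0763i and -3.7628 - 1.0763i


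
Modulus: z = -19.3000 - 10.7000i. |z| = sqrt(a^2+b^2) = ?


|z| = sqrt((-19.3)^2 + (-10.7)^2) = sqrt(372.49 + 114.49) = sqrt(486.98) = 22.0676

|z| = 22.0676


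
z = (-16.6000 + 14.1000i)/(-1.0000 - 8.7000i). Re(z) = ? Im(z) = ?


Multiply by conjugate: (-16.6000 + 14.1000i)(-1.0000 + 8.7000i) / ((-1)^2 + (-8.7)^2)
Numerator real = -16.6*(-1) + 14.1*(-8.7) = -106.07
Numerator imag = 14.1*(-1) - (-16.6)*(-8.7) = -158.52
Denominator = 76.69
Re(z) = -106.07/76.69 = -1.3831
Im(z) = -158.52/76.69 = -2.0670

Re(z) = -1.3831, Im(z) = -2.0670


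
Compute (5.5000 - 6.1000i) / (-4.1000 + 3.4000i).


Conjugate of z2 = -4.1000 - 3.4000i
Numerator: (5.5000 - 6.1000i)(-4.1000 - 3.4000i) = -43.2900 + 6.3100i
Denominator: (-4.1)^2 + 3.4^2 = 28.37
Result = (-43.2900 + 6.3100i)/28.37

-1.5259 + 0.2224i


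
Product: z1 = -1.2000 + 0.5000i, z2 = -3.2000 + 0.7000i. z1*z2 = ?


Real = -1.2*(-3.2) - 0.5*0.7 = 3.84 - 0.35 = 3.49
Imag = -1.2*0.7 - (3.2)*0.5 = -0.84 - (1.6) = -2.44

3.4900 - 2.4400i


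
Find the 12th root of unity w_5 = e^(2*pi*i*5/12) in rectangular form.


Angle = 360*5/12 = 150°
a = cos(150°) = -0.8660
b = sin(150°) = 0.5000

-0.8660 + 0.5000i


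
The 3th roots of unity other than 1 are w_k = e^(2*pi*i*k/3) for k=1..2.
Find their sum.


With w = e^(2*pi*i/3), all 3 of the 3th roots of unity w^0 = 1, w, ..., w^(2) sum to 0: 1 + w + ... + w^(2) = (1 - w^3)/(1 - w) = 0 since w^3 = 1, w ≠ 1.
Removing the root 1: w + w^2 + ... + w^(2) = 0 - 1 = -1

Sum = -1


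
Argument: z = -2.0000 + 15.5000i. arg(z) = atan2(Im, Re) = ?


Re = -2, Im = 15.5
arg = atan2(15.5, -2) = 97.3524 degrees

arg(z) = 97.3524 degrees


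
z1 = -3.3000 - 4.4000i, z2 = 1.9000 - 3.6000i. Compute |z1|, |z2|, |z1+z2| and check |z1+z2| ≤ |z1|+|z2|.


|z1| = sqrt((-3.3)^2 + (-4.4)^2) = sqrt(30.25) = 5.5000
|z2| = sqrt(1.9^2 + (-3.6)^2) = sqrt(16.57) = 4.0706
z1+z2 = -1.4000 - 8.0000i
|z1+z2| = sqrt(65.96) = 8.1216
|z1|+|z2| = 5.5000 + 4.0706 = 9.5706

|z1+z2| = 8.1216 ≤ |z1|+|z2| = 9.5706 (verified)


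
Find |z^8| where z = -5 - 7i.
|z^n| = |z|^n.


|z| = sqrt(25+49) = sqrt(74) = 8.6023
|z^8| = |z|^8 = (sqrt(74))^8 = 74^4 = 29986576

|z^8| = 29986576


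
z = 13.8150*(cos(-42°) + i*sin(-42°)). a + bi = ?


a = 13.8150*cos(-42°) = 13.8150*0.74314 = 10.2665
b = 13.8150*sin(-42°) = 13.8150*(-0.66913) = -9.2440

10.2665 - 9.2440i


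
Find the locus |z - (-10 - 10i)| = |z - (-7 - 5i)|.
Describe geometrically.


Equal distances means the locus is the perpendicular bisector of z1 and z2.
Midpoint = ((-10+(-7))/2, (-10+(-5))/2) = (-8.5000, -7.5000)

Perpendicular bisector through (-8.5000, -7.5000)


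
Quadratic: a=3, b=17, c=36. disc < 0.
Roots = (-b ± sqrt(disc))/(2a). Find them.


disc = 17^2 - 4*3*36 = 289 - 432 = -143
sqrt(|disc|) = sqrt(143) = 11.9583
Real part = -17/(2*3) = -2.8333
Imag part = 11.9583/(2*3) = 1.9930

-2.8333 ± 1.9930i


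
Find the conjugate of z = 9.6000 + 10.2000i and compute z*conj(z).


z_bar = 9.6000 - 10.2000i
z*z_bar = 9.6^2 + 10.2^2 = 92.16 + 104.04 = 196.2

z_bar = 9.6000 - 10.2000i, z*z_bar = 196.2


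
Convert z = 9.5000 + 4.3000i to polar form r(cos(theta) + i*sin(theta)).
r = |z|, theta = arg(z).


r = sqrt(90.25+18.49) = sqrt(108.74) = 10.4278
theta = atan2(4.3, 9.5) = 24.3530 degrees

r = 10.4278, theta = 24.3530 degrees


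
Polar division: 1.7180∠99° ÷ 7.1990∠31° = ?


r = 1.7180 / 7.1990 = 0.2386
theta = 99° - 31° = 68° = 68° (mod 360)

0.2386 cis(68°)


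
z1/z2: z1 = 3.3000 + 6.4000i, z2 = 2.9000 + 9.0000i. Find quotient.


Conjugate of z2 = 2.9000 - 9.0000i
Numerator: (3.3000 + 6.4000i)(2.9000 - 9.0000i) = 67.1700 - 11.1400i
Denominator: 2.9^2 + 9^2 = 89.41
Result = (67.1700 - 11.1400i)/89.41

0.7513 - 0.1246i


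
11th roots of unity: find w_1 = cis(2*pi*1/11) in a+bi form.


Angle = 360*1/11 = 32.7273°
a = cos(32.7273°) = 0.8413
b = sin(32.7273°) = 0.5406

0.8413 + 0.5406i


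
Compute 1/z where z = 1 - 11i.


|z|^2 = 1+121 = 122
1/z = (1 + 11i)/122

1/z = 0.0082 + 0.0902i


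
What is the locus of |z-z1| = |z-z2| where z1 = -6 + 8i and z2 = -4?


Equal distances means the locus is the perpendicular bisector of z1 and z2.
Midpoint = ((-6+(-4))/2, (8+0)/2) = (-5.0000, 4.0000)

Perpendicular bisector through (-5.0000, 4.0000)


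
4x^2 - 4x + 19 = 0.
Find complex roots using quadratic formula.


disc = (-4)^2 - 4*4*19 = 16 - 304 = -288
sqrt(|disc|) = sqrt(288) = 16.9706
Real part = 4/(2*4) = 0.5000
Imag part = 16.9706/(2*4) = 2.1213

0.5000 ± 2.1213i


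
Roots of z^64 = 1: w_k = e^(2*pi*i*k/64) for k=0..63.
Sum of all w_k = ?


The sum of all 64th roots of unity is 0.
Geometric series: (1 - w^64)/(1 - w) = (1-1)/(1-w) = 0 since w^64 = 1, w ≠ 1.
Alternatively: coefficient of z^63 in z^64 - 1 is 0.

0


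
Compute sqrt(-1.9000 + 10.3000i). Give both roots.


|z| = sqrt(3.61+106.09) = 10.4738
sqrt((|z|+a)/2) = sqrt((10.4738+(-1.9))/2) = sqrt(4.2869) = 2.0705
sqrt((|z|-a)/2) = sqrt((10.4738-(-1.9))/2) = sqrt(6.1869) = 2.4873

±(2.0705 + 2.4873i) i.e. 2.0705 + 2.4873i and -2.0705 - 2.4873i


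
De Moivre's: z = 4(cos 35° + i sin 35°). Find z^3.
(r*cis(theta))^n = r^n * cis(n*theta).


r^3 = 4^3 = 64
n*theta = 3*35° = 105° = 105° (mod 360)
a = 64*cos(105°) = -16.5644
b = 64*sin(105°) = 61.8193

64 cis(105°) = -16.5644 + 61.8193i


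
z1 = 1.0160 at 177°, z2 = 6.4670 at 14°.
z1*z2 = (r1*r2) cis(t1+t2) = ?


r = 1.0160 * 6.4670 = 6.5705
theta = 177° + 14° = 191° = 191° (mod 360)

6.5705 cis(191°)


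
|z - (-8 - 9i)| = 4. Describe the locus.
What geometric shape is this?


|z - z0| = r is a circle with center z0 and radius r.
Center = (-8, -9), radius = 4

Circle with center (-8, -9) and radius 4


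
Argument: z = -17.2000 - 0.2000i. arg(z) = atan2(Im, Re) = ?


Re = -17.2, Im = -0.2
arg = atan2(-0.2, -17.2) = -179.3338 degrees

arg(z) = -179.3338 degrees


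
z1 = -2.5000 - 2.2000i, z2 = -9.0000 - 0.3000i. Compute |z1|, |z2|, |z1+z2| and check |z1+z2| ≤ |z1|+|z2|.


|z1| = sqrt((-2.5)^2 + (-2.2)^2) = sqrt(11.09) = 3.3302
|z2| = sqrt((-9)^2 + (-0.3)^2) = sqrt(81.09) = 9.0050
z1+z2 = -11.5000 - 2.5000i
|z1+z2| = sqrt(138.5) = 11.7686
|z1|+|z2| = 3.3302 + 9.0050 = 12.3352

|z1+z2| = 11.7686 ≤ |z1|+|z2| = 12.3352 (verified)


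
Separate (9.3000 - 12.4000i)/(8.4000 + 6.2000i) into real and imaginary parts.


Multiply by conjugate: (9.3000 - 12.4000i)(8.4000 - 6.2000i) / (8.4^2 + 6.2^2)
Numerator real = 9.3*8.4 - (12.4)*6.2 = 1.24
Numerator imag = -12.4*8.4 - 9.3*6.2 = -161.82
Denominator = 109
Re(z) = 1.24/109 = 0.0114
Im(z) = -161.82/109 = -1.4846

Re(z) = 0.0114, Im(z) = -1.4846


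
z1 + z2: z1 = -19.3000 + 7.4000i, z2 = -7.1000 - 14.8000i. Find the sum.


Real: -19.3 - 7.1 = -26.4
Imag: 7.4 - 14.8 = -7.4

-26.4000 - 7.4000i


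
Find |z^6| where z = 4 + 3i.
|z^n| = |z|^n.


|z| = sqrt(16+9) = sqrt(25) = 5
|z^6| = |z|^6 = 5^6 = 15625

|z^6| = 15625


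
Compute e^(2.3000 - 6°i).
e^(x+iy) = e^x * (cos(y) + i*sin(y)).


e^2.3000 = 9.9742
cos(-6°) = 0.99452
sin(-6°) = -0.10453
Real = 9.9742*0.99452 = 9.9195
Imag = 9.9742*(-0.10453) = -1.0426

9.9195 - 1.0426i


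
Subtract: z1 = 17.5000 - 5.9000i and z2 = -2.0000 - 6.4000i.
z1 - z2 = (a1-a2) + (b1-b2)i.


Real: 17.5 + 2 = 19.5
Imag: -5.9 + 6.4 = 0.5

19.5000 + 0.5000i


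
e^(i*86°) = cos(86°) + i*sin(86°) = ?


cos(86°) = 0.0698
sin(86°) = 0.9976

e^(i*86°) = 0.0698 + 0.9976i


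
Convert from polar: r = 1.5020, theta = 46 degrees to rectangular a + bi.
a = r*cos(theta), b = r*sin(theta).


a = 1.5020*cos(46°) = 1.5020*0.6947 = 1.0434
b = 1.5020*sin(46°) = 1.5020*0.7193 = 1.0804

1.0434 + 1.0804i


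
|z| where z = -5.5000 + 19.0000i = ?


|z| = sqrt((-5.5)^2 + 19^2) = sqrt(30.25 + 361) = sqrt(391.25) = 19.7800

|z| = 19.7800


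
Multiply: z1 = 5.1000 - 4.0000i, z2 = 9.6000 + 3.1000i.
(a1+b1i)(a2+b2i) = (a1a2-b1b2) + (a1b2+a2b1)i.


Real = 5.1*9.6 - (-4)*3.1 = 48.96 - (-12.4) = 61.36
Imag = 5.1*3.1 + 9.6*(-4) = 15.81 - (38.4) = -22.59

61.3600 - 22.5900i


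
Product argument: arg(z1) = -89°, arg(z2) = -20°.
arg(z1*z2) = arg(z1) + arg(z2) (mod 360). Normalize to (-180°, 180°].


arg(z1*z2) = -89° - 20° = -109°
Normalized to (-180°, 180°]: -109°

-109°


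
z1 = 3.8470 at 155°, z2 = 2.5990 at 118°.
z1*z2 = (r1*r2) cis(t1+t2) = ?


r = 3.8470 * 2.5990 = 9.9984
theta = 155° + 118° = 273° = 273° (mod 360)

9.9984 cis(273°)


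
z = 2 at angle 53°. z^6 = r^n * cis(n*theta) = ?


r^6 = 2^6 = 64
n*theta = 6*53° = 318° = 318° (mod 360)
a = 64*cos(318°) = 47.5613
b = 64*sin(318°) = -42.8244

64 cis(318°) = 47.5613 - 42.8244i


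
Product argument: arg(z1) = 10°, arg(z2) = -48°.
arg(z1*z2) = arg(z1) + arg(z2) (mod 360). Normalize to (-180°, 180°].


arg(z1*z2) = 10° - 48° = -38°
Normalized to (-180°, 180°]: -38°

-38°


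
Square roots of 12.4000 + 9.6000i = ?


|z| = sqrt(153.76+92.16) = 15.6818
sqrt((|z|+a)/2) = sqrt((15.6818+12.4)/2) = sqrt(14.0409) = 3.7471
sqrt((|z|-a)/2) = sqrt((15.6818-12.4)/2) = sqrt(1.6409) = 1.2810

±(3.7471 + 1.2810i) i.e. 3.7471 + 1.2810i and -3.7471 - 1.2810i


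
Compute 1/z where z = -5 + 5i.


|z|^2 = 25+25 = 50
1/z = (-5 - 5i)/50

1/z = -0.1000 - 0.1000i


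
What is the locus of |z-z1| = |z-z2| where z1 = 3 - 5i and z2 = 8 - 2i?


Equal distances means the locus is the perpendicular bisector of z1 and z2.
Midpoint = ((3+8)/2, (-5+(-2))/2) = (5.5000, -3.5000)

Perpendicular bisector through (5.5000, -3.5000)


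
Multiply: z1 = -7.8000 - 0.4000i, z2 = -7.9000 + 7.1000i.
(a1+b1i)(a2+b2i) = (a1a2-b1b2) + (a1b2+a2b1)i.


Real = -7.8*(-7.9) - (-0.4)*7.1 = 61.62 - (-2.84) = 64.46
Imag = -7.8*7.1 - (7.9)*(-0.4) = -55.38 + 3.16 = -52.22

64.4600 - 52.2200i


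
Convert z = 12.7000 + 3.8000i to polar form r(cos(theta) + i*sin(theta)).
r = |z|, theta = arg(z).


r = sqrt(161.29+14.44) = sqrt(175.73) = 13.2563
theta = atan2(3.8, 12.7) = 16.6578 degrees

r = 13.2563, theta = 16.6578 degrees


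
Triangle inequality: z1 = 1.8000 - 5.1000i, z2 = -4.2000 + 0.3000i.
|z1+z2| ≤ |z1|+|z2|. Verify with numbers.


|z1| = sqrt(1.8^2 + (-5.1)^2) = sqrt(29.25) = 5.4083
|z2| = sqrt((-4.2)^2 + 0.3^2) = sqrt(17.73) = 4.2107
z1+z2 = -2.4000 - 4.8000i
|z1+z2| = sqrt(28.8) = 5.3666
|z1|+|z2| = 5.4083 + 4.2107 = 9.6190

|z1+z2| = 5.3666 ≤ |z1|+|z2| = 9.6190 (verified)


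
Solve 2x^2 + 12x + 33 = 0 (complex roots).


disc = 12^2 - 4*2*33 = 144 - 264 = -120
sqrt(|disc|) = sqrt(120) = 10.9545
Real part = -12/(2*2) = -3.0000
Imag part = 10.9545/(2*2) = 2.7386

-3.0000 ± 2.7386i


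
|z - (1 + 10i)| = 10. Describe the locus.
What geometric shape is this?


|z - z0| = r is a circle with center z0 and radius r.
Center = (1, 10), radius = 10

Circle with center (1, 10) and radius 10


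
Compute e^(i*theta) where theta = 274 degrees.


cos(274°) = 0.0698
sin(274°) = -0.9976

e^(i*274°) = 0.0698 - 0.9976i


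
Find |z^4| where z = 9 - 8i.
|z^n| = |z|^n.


|z| = sqrt(81+64) = sqrt(145) = 12.0416
|z^4| = |z|^4 = (sqrt(145))^4 = 145^2 = 21025

|z^4| = 21025


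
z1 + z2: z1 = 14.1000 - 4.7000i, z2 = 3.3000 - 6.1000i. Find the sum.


Real: 14.1 + 3.3 = 17.4
Imag: -4.7 - 6.1 = -10.8

17.4000 - 10.8000i


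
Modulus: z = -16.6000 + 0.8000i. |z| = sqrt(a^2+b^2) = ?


|z| = sqrt((-16.6)^2 + 0.8^2) = sqrt(275.56 + 0.64) = sqrt(276.2) = 16.6193

|z| = 16.6193


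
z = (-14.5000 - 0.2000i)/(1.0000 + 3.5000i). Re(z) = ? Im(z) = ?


Multiply by conjugate: (-14.5000 - 0.2000i)(1.0000 - 3.5000i) / (1^2 + 3.5^2)
Numerator real = -14.5*1 - (0.2)*3.5 = -15.2
Numerator imag = -0.2*1 - (-14.5)*3.5 = 50.55
Denominator = 13.25
Re(z) = -15.2/13.25 = -1.1472
Im(z) = 50.55/13.25 = 3.8151

Re(z) = -1.1472, Im(z) = 3.8151


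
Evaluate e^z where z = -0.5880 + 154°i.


e^-0.5880 = 0.5554
cos(154°) = -0.8988
sin(154°) = 0.4384
Real = 0.5554*(-0.8988) = -0.4992
Imag = 0.5554*0.4384 = 0.2435

-0.4992 + 0.2435i


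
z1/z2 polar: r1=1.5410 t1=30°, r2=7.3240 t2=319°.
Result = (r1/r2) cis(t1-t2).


r = 1.5410 / 7.3240 = 0.2104
theta = 30° - 319° = -289° = 71° (mod 360)

0.2104 cis(71°)


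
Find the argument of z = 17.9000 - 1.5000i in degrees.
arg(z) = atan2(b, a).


Re = 17.9, Im = -1.5
arg = atan2(-1.5, 17.9) = -4.7901 degrees

arg(z) = -4.7901 degrees


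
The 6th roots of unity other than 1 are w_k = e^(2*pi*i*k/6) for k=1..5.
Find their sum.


With w = e^(2*pi*i/6), all 6 of the 6th roots of unity w^0 = 1, w, ..., w^(5) sum to 0: 1 + w + ... + w^(5) = (1 - w^6)/(1 - w) = 0 since w^6 = 1, w ≠ 1.
Removing the root 1: w + w^2 + ... + w^(5) = 0 - 1 = -1

Sum = -1


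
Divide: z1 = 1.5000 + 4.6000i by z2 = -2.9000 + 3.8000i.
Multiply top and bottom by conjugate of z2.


Conjugate of z2 = -2.9000 - 3.8000i
Numerator: (1.5000 + 4.6000i)(-2.9000 - 3.8000i) = 13.1300 - 19.0400i
Denominator: (-2.9)^2 + 3.8^2 = 22.85
Result = (13.1300 - 19.0400i)/22.85

0.5746 - 0.8333i


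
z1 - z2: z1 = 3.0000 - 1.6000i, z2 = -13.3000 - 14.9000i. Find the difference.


Real: 3 + 13.3 = 16.3
Imag: -1.6 + 14.9 = 13.3

16.3000 + 13.3000i


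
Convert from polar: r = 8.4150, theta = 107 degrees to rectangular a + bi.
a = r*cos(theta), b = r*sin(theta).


a = 8.4150*cos(107°) = 8.4150*(-0.29237) = -2.4603
b = 8.4150*sin(107°) = 8.4150*0.9563 = 8.0473

-2.4603 + 8.0473i


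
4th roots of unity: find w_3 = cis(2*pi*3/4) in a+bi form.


Angle = 360*3/4 = 270°
a = cos(270°) = 0
b = sin(270°) = -1.0000

0 - 1.0000i


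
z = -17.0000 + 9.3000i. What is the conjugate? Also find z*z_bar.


z_bar = -17.0000 - 9.3000i
z*z_bar = (-17)^2 + 9.3^2 = 289 + 86.49 = 375.49

z_bar = -17.0000 - 9.3000i, z*z_bar = 375.49


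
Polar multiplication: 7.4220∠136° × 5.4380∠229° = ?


r = 7.4220 * 5.4380 = 40.3608
theta = 136° + 229° = 365° = 5° (mod 360)

40.3608 cis(5°)


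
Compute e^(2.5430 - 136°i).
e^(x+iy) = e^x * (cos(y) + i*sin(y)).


e^2.5430 = 12.7178
cos(-136°) = -0.71934
sin(-136°) = -0.69466
Real = 12.7178*(-0.71934) = -9.1484
Imag = 12.7178*(-0.69466) = -8.8345

-9.1484 - 8.8345i


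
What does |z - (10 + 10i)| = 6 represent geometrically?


|z - z0| = r is a circle with center z0 and radius r.
Center = (10, 10), radius = 6

Circle with center (10, 10) and radius 6


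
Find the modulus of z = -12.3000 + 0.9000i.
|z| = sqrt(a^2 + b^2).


|z| = sqrt((-12.3)^2 + 0.9^2) = sqrt(151.29 + 0.81) = sqrt(152.1) = 12.3329

|z| = 12.3329


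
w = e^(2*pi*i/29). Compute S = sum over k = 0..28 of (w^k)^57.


The roots are w_k = w^k with w = e^(2*pi*i/29), and (w^k)^57 = (w^57)^k.
So S = 1 + u + u^2 + ... + u^(28) with u = w^57.
57 = 1*29 + 28, so 57 is not a multiple of 29: u = (w^29)^1 * w^28 = w^28 ≠ 1 (w is a primitive 29th root), while u^29 = (w^29)^57 = 1.
Geometric series: S = (1 - u^29)/(1 - u) = (1 - 1)/(1 - u) = 0

S = 0


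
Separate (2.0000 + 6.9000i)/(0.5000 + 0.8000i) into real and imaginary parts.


Multiply by conjugate: (2.0000 + 6.9000i)(0.5000 - 0.8000i) / (0.5^2 + 0.8^2)
Numerator real = 2*0.5 + 6.9*0.8 = 6.52
Numerator imag = 6.9*0.5 - 2*0.8 = 1.85
Denominator = 0.89
Re(z) = 6.52/0.89 = 7.3258
Im(z) = 1.85/0.89 = 2.0787

Re(z) = 7.3258, Im(z) = 2.0787


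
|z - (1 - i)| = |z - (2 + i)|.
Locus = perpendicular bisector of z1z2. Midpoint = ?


Equal distances means the locus is the perpendicular bisector of z1 and z2.
Midpoint = ((1+2)/2, (-1+1)/2) = (1.5000, 0)

Perpendicular bisector through (1.5000, 0)


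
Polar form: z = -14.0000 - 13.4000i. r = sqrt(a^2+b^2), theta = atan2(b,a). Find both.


r = sqrt(196+179.56) = sqrt(375.56) = 19.3794
theta = atan2(-13.4, -14) = -136.2545 degrees

r = 19.3794, theta = -136.2545 degrees


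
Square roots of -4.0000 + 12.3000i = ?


|z| = sqrt(16+151.29) = 12.9341
sqrt((|z|+a)/2) = sqrt((12.9341+(-4))/2) = sqrt(4.4670) = 2.1135
sqrt((|z|-a)/2) = sqrt((12.9341-(-4))/2) = sqrt(8.4670) = 2.9098

±(2.1135 + 2.9098i) i.e. 2.1135 + 2.9098i and -2.1135 - 2.9098i


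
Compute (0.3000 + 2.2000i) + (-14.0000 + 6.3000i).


Real: 0.3 - 14 = -13.7
Imag: 2.2 + 6.3 = 8.5

-13.7000 + 8.5000i


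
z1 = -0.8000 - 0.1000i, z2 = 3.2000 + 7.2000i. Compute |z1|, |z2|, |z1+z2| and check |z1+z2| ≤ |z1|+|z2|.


|z1| = sqrt((-0.8)^2 + (-0.1)^2) = sqrt(0.65) = 0.8062
|z2| = sqrt(3.2^2 + 7.2^2) = sqrt(62.08) = 7.8791
z1+z2 = 2.4000 + 7.1000i
|z1+z2| = sqrt(56.17) = 7.4947
|z1|+|z2| = 0.8062 + 7.8791 = 8.6853

|z1+z2| = 7.4947 ≤ |z1|+|z2| = 8.6853 (verified)


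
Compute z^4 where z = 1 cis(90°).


r^4 = 1^4 = 1
n*theta = 4*90° = 360° = 0° (mod 360)
a = 1*cos(0°) = 1.0000
b = 1*sin(0°) = 0

1 cis(0°) = 1.0000 + 0i


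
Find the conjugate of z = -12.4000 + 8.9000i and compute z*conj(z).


z_bar = -12.4000 - 8.9000i
z*z_bar = (-12.4)^2 + 8.9^2 = 153.76 + 79.21 = 232.97

z_bar = -12.4000 - 8.9000i, z*z_bar = 232.97


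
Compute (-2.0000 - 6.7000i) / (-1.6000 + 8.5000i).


Conjugate of z2 = -1.6000 - 8.5000i
Numerator: (-2.0000 - 6.7000i)(-1.6000 - 8.5000i) = -53.7500 + 27.7200i
Denominator: (-1.6)^2 + 8.5^2 = 74.81
Result = (-53.7500 + 27.7200i)/74.81

-0.7185 + 0.3705i


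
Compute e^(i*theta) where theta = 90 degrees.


cos(90°) = 0
sin(90°) = 1.0000

e^(i*90°) = 0 + 1.0000i


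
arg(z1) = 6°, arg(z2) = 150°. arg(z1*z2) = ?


arg(z1*z2) = 6° + 150° = 156°
Normalized to (-180°, 180°]: 156°

156°


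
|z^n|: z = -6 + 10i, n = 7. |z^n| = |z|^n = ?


|z| = sqrt(36+100) = sqrt(136) = 11.6619
|z^7| = |z|^7 = (sqrt(136))^7 = 136^3 * sqrt(136) = 2515456*sqrt(136)

|z^7| = 2515456*sqrt(136) ≈ 29335005.8592


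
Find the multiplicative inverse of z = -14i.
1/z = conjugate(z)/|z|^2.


|z|^2 = 0+196 = 196
1/z = (0 + 14i)/196

1/z = 0 + 0.0714i


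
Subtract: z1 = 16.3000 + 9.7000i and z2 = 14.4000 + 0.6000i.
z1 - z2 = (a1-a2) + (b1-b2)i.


Real: 16.3 - 14.4 = 1.9
Imag: 9.7 - 0.6 = 9.1

1.9000 + 9.1000i


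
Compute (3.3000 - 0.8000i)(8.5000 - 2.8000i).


Real = 3.3*8.5 - (-0.8)*(-2.8) = 28.05 - 2.24 = 25.81
Imag = 3.3*(-2.8) + 8.5*(-0.8) = -9.24 - (6.8) = -16.04

25.8100 - 16.0400i


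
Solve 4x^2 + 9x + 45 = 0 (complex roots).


disc = 9^2 - 4*4*45 = 81 - 720 = -639
sqrt(|disc|) = sqrt(639) = 25.2784
Real part = -9/(2*4) = -1.1250
Imag part = 25.2784/(2*4) = 3.1598

-1.1250 ± 3.1598i


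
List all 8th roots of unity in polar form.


The 8th roots of unity are cis(360k/8°) for k=0..7
Angle step = 360/8 = 45°
Primitive root: cis(45°)
Primitive root = 0.7071 + 0.7071i

8 roots at angles: 0°, 45°, 90°, 135°, 180°, 225°, 270°, 315°


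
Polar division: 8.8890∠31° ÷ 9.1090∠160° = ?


r = 8.8890 / 9.1090 = 0.9758
theta = 31° - 160° = -129° = 231° (mod 360)

0.9758 cis(231°)


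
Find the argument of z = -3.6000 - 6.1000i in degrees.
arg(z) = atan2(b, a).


Re = -3.6, Im = -6.1
arg = atan2(-6.1, -3.6) = -120.5476 degrees

arg(z) = -120.5476 degrees


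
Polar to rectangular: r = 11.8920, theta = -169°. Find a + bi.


a = 11.8920*cos(-169°) = 11.8920*(-0.98163) = -11.6735
b = 11.8920*sin(-169°) = 11.8920*(-0.19081) = -2.2691

-11.6735 - 2.2691i


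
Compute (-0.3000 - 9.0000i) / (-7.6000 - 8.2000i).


Conjugate of z2 = -7.6000 + 8.2000i
Numerator: (-0.3000 - 9.0000i)(-7.6000 + 8.2000i) = 76.0800 + 65.9400i
Denominator: (-7.6)^2 + (-8.2)^2 = 125
Result = (76.0800 + 65.9400i)/125

0.6086 + 0.5275i


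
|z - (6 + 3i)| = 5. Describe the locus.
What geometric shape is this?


|z - z0| = r is a circle with center z0 and radius r.
Center = (6, 3), radius = 5

Circle with center (6, 3) and radius 5


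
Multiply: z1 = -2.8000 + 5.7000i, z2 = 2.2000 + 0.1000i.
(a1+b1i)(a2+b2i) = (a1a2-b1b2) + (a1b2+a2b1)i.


Real = -2.8*2.2 - 5.7*0.1 = -6.16 - 0.57 = -6.73
Imag = -2.8*0.1 + 2.2*5.7 = -0.28 + 12.54 = 12.26

-6.7300 + 12.2600i


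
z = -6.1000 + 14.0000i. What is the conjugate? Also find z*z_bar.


z_bar = -6.1000 - 14.0000i
z*z_bar = (-6.1)^2 + 14^2 = 37.21 + 196 = 233.21

z_bar = -6.1000 - 14.0000i, z*z_bar = 233.21


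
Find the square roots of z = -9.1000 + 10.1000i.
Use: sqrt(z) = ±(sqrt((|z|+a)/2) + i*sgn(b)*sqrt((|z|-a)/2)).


|z| = sqrt(82.81+102.01) = 13.5949
sqrt((|z|+a)/2) = sqrt((13.5949+(-9.1))/2) = sqrt(2.2474) = 1.4991
sqrt((|z|-a)/2) = sqrt((13.5949-(-9.1))/2) = sqrt(11.3474) = 3.3686

±(1.4991 + 3.3686i) i.e. 1.4991 + 3.3686i and -1.4991 - 3.3686i


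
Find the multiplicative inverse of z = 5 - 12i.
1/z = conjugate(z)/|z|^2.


|z|^2 = 25+144 = 169
1/z = (5 + 12i)/169

1/z = 0.0296 + 0.0710i


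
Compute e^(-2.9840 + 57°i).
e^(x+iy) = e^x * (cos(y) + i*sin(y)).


e^-2.9840 = 0.0506
cos(57°) = 0.5446
sin(57°) = 0.8387
Real = 0.0506*0.5446 = 0.0276
Imag = 0.0506*0.8387 = 0.0424

0.0276 + 0.0424i


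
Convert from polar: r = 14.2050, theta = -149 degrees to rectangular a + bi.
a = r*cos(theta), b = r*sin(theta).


a = 14.2050*cos(-149°) = 14.2050*(-0.85717) = -12.1761
b = 14.2050*sin(-149°) = 14.2050*(-0.51504) = -7.3161

-12.1761 - 7.3161i


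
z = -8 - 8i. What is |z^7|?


|z| = sqrt(64+64) = sqrt(128) = 11.3137
|z^7| = |z|^7 = (sqrt(128))^7 = 128^3 * sqrt(128) = 2097152*sqrt(128)

|z^7| = 2097152*sqrt(128) ≈ 23726566.4061


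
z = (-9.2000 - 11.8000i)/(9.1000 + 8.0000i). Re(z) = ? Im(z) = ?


Multiply by conjugate: (-9.2000 - 11.8000i)(9.1000 - 8.0000i) / (9.1^2 + 8^2)
Numerator real = -9.2*9.1 - (11.8)*8 = -178.12
Numerator imag = -11.8*9.1 - (-9.2)*8 = -33.78
Denominator = 146.81
Re(z) = -178.12/146.81 = -1.2133
Im(z) = -33.78/146.81 = -0.2301

Re(z) = -1.2133, Im(z) = -0.2301


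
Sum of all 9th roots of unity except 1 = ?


With w = e^(2*pi*i/9), all 9 of the 9th roots of unity w^0 = 1, w, ..., w^(8) sum to 0: 1 + w + ... + w^(8) = (1 - w^9)/(1 - w) = 0 since w^9 = 1, w ≠ 1.
Removing the root 1: w + w^2 + ... + w^(8) = 0 - 1 = -1

Sum = -1


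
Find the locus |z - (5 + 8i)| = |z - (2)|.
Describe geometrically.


Equal distances means the locus is the perpendicular bisector of z1 and z2.
Midpoint = ((5+2)/2, (8+0)/2) = (3.5000, 4.0000)

Perpendicular bisector through (3.5000, 4.0000)


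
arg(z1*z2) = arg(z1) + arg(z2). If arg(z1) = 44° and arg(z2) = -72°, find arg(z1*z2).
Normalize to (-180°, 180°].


arg(z1*z2) = 44° - 72° = -28°
Normalized to (-180°, 180°]: -28°

-28°
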